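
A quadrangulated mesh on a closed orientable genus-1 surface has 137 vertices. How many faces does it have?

137

χ = 2 − 2·1 = 0, and every face is a square so 4F = 2E.
V − E + F = 0 with E = 4F/2 gives 137 − (4/2 − 1)·F = 0, so F = 137 and E = 274.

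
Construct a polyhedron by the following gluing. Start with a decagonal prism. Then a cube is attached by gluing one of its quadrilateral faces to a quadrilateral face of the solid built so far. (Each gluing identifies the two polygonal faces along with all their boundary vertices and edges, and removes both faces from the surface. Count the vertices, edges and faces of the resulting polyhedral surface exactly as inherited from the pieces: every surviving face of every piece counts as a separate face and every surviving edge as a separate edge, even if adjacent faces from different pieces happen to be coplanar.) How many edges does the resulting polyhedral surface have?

38

A decagonal prism: V=20, E=30, F=12.
Attach a cube (V=8, E=12, F=6) along a 4-gon: merge 4 vertices and 4 edges, delete both glued faces → V=24, E=38, F=16.
Check: V − E + F = 24 − 38 + 16 = 2.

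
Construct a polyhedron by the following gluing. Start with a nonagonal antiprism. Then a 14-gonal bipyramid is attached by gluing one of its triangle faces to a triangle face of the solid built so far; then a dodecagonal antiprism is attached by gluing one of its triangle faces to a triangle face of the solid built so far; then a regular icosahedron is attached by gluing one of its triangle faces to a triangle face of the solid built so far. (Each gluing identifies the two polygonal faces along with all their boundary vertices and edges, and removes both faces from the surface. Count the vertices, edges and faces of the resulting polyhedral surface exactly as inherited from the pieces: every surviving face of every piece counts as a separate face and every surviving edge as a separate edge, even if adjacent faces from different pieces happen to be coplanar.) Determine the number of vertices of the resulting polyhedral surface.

61

A nonagonal antiprism: V=18, E=36, F=20.
Attach a 14-gonal bipyramid (V=16, E=42, F=28) along a 3-gon: merge 3 vertices and 3 edges, delete both glued faces → V=31, E=75, F=46.
Attach a dodecagonal antiprism (V=24, E=48, F=26) along a 3-gon: merge 3 vertices and 3 edges, delete both glued faces → V=52, E=120, F=70.
Attach a regular icosahedron (V=12, E=30, F=20) along a 3-gon: merge 3 vertices and 3 edges, delete both glued faces → V=61, E=147, F=88.
Check: V − E + F = 61 − 147 + 88 = 2.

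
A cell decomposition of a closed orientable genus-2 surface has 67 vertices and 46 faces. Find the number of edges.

115

For a closed orientable surface of genus 2, χ = 2 − 2·2 = -2.
E = V + F − (-2) = 67 + 46 − (-2) = 115.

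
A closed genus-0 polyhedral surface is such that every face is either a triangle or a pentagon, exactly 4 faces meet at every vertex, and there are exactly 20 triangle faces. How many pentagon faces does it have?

12

Let x be the number of pentagons; then F = 20 + x.
Edge–face incidences: 2E = 3·20 + 5·x = 60 + 5x.
Every vertex has degree 4, so 4V = 2E.
Euler: V − E + F = 2 ⇒ (2E)/4 − E + (20 + x) = 2.
Multiply by 8: 2·(2E) − 4·(2E) + 8·(20 + x) = 16, i.e. 160 + 8x − 2·(60 + 5x) = 16.
Collecting terms: −2x + 40 = 16, so −2x = −24, so x = 12.
Then 2E = 60 + 5·12 = 120, so E = 60, V = 2E/4 = 30, F = 20 + 12 = 32.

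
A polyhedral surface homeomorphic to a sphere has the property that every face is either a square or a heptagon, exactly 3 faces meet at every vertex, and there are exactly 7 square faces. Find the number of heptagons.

Let x be the number of heptagons; then F = 7 + x.
Edge–face incidences: 2E = 4·7 + 7·x = 28 + 7x.
Every vertex has degree 3, so 3V = 2E.
Euler: V − E + F = 2 ⇒ (2E)/3 − E + (7 + x) = 2.
Multiply by 6: 2·(2E) − 3·(2E) + 6·(7 + x) = 12, i.e. 42 + 6x − (28 + 7x) = 12.
Collecting terms: −x + 14 = 12, so −x = −2, so x = 2.
Then 2E = 28 + 7·2 = 42, so E = 21, V = 2E/3 = 14, F = 7 + 2 = 9.

2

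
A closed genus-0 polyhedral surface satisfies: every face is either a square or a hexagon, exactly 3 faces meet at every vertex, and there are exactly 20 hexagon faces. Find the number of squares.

Let x be the number of squares; then F = 20 + x.
Edge–face incidences: 2E = 6·20 + 4·x = 120 + 4x.
Every vertex has degree 3, so 3V = 2E.
Euler: V − E + F = 2 ⇒ (2E)/3 − E + (20 + x) = 2.
Multiply by 6: 2·(2E) − 3·(2E) + 6·(20 + x) = 12, i.e. 120 + 6x − (120 + 4x) = 12.
Collecting terms: 2x = 12, so x = 6.
Then 2E = 120 + 4·6 = 144, so E = 72, V = 2E/3 = 48, F = 20 + 6 = 26.

6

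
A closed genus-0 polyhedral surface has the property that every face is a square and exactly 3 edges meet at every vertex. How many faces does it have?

Each face has 4 edges and each edge borders two faces, so 2E = 4F.
Each vertex has degree 3, so 3V = 2E and hence V = 4F/3.
Euler: V − E + F = 2 ⇒ (4F/3) − (4F/2) + F = 2.
Multiply by 6: (8 − 12 + 6)F = 12, i.e. 2F = 12.
So F = 6, E = 4·6/2 = 12, V = 4·6/3 = 8.

6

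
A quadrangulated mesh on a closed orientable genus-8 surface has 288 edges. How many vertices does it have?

χ = 2 − 2·8 = -14, and every face is a square so 4F = 2E.
F = 2E/4 = 144. Then V = -14 + E − F = -14 + 288 − 144 = 130.

130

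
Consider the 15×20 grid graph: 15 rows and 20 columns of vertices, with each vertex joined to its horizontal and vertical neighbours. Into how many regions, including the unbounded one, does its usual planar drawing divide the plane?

The grid has V = 15·20 = 300 vertices and E = 15·19 + 20·14 = 565 edges.
F = 2 − V + E = 2 − 300 + 565 = 267.

267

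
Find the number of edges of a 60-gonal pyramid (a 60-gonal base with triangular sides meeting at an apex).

A pyramid on an n-gon base has one n-gon and n triangles: V = 60 + 1 = 61, E = 2·60 = 120, F = 60 + 1 = 61.

120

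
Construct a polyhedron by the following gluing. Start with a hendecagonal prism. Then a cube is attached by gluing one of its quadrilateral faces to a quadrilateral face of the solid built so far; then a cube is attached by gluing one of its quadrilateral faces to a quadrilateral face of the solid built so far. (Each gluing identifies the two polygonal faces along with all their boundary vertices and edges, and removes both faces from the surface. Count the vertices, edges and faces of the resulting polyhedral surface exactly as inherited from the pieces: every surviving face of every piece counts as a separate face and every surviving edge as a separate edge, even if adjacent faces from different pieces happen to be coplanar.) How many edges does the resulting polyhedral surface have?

A hendecagonal prism: V=22, E=33, F=13.
Attach a cube (V=8, E=12, F=6) along a 4-gon: merge 4 vertices and 4 edges, delete both glued faces → V=26, E=41, F=17.
Attach a cube (V=8, E=12, F=6) along a 4-gon: merge 4 vertices and 4 edges, delete both glued faces → V=30, E=49, F=21.
Check: V − E + F = 30 − 49 + 21 = 2.

49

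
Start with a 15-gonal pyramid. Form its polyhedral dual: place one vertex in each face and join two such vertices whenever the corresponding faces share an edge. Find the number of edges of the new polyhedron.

The base solid has V = 16, E = 30, F = 16.
The dual swaps V and F and preserves E: V′ = F = 16, E′ = E = 30, F′ = V = 16.

30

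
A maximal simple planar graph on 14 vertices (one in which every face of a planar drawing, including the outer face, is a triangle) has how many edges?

In a plane triangulation 3F = 2E and V − E + F = 2, so E = 3V − 6 = 3·14 − 6 = 36.

36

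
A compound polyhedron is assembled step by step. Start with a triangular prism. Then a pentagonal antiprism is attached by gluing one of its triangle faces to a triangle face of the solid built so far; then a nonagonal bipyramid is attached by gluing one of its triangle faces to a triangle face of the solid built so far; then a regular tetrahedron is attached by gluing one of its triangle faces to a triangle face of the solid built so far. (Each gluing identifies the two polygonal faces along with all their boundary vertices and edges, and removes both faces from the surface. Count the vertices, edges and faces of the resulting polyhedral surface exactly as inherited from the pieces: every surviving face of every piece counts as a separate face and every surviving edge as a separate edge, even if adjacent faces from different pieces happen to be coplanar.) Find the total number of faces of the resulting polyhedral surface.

33

A triangular prism: V=6, E=9, F=5.
Attach a pentagonal antiprism (V=10, E=20, F=12) along a 3-gon: merge 3 vertices and 3 edges, delete both glued faces → V=13, E=26, F=15.
Attach a nonagonal bipyramid (V=11, E=27, F=18) along a 3-gon: merge 3 vertices and 3 edges, delete both glued faces → V=21, E=50, F=31.
Attach a regular tetrahedron (V=4, E=6, F=4) along a 3-gon: merge 3 vertices and 3 edges, delete both glued faces → V=22, E=53, F=33.
Check: V − E + F = 22 − 53 + 33 = 2.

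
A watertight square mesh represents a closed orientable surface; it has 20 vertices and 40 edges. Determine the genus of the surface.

1

Every face is a square and each edge borders two faces, so 4F = 2·40, giving F = 20.
χ = V − E + F = 20 − 40 + 20 = 0.
For a closed orientable surface χ = 2 − 2g, so g = (2 − (0))/2 = 1.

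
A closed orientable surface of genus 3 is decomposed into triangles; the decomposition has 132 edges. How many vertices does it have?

40

χ = 2 − 2·3 = -4, and every face is a triangle so 3F = 2E.
F = 2E/3 = 88. Then V = -4 + E − F = -4 + 132 − 88 = 40.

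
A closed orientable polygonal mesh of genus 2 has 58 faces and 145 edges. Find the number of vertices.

For a closed orientable surface of genus 2, χ = 2 − 2·2 = -2.
V = -2 + E − F = -2 + 145 − 58 = 85.

85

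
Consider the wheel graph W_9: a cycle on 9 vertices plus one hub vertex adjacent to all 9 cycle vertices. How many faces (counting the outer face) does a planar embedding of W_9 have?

W_9 has V = 9 + 1 = 10 vertices and E = 2·9 = 18 edges.
By Euler's formula F = 2 − V + E = 2 − 10 + 18 = 10.

10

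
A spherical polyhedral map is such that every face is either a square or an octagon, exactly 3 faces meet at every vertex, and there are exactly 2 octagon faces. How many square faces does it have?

Let x be the number of squares; then F = 2 + x.
Edge–face incidences: 2E = 8·2 + 4·x = 16 + 4x.
Every vertex has degree 3, so 3V = 2E.
Euler: V − E + F = 2 ⇒ (2E)/3 − E + (2 + x) = 2.
Multiply by 6: 2·(2E) − 3·(2E) + 6·(2 + x) = 12, i.e. 12 + 6x − (16 + 4x) = 12.
Collecting terms: 2x − 4 = 12, so 2x = 16, so x = 8.
Then 2E = 16 + 4·8 = 48, so E = 24, V = 2E/3 = 16, F = 2 + 8 = 10.

8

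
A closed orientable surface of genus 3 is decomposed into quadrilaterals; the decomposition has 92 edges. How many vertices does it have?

42

χ = 2 − 2·3 = -4, and every face is a square so 4F = 2E.
F = 2E/4 = 46. Then V = -4 + E − F = -4 + 92 − 46 = 42.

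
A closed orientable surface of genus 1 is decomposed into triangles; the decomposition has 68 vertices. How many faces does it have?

136

χ = 2 − 2·1 = 0, and every face is a triangle so 3F = 2E.
V − E + F = 0 with E = 3F/2 gives 68 − (3/2 − 1)·F = 0, so F = 136 and E = 204.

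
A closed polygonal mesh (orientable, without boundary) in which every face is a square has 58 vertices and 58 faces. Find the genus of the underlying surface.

1

Every face is a square, so 2E = 4·58 = 232, giving E = 116.
χ = V − E + F = 58 − 116 + 58 = 0.
For a closed orientable surface χ = 2 − 2g, so g = (2 − (0))/2 = 1.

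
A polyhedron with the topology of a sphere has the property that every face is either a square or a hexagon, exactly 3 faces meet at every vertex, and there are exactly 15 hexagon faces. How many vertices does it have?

Let x be the number of squares; then F = 15 + x.
Edge–face incidences: 2E = 6·15 + 4·x = 90 + 4x.
Every vertex has degree 3, so 3V = 2E.
Euler: V − E + F = 2 ⇒ (2E)/3 − E + (15 + x) = 2.
Multiply by 6: 2·(2E) − 3·(2E) + 6·(15 + x) = 12, i.e. 90 + 6x − (90 + 4x) = 12.
Collecting terms: 2x = 12, so x = 6.
Then 2E = 90 + 4·6 = 114, so E = 57, V = 2E/3 = 38, F = 15 + 6 = 21.

38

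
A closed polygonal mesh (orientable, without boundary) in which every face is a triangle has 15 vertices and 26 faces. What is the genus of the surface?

Every face is a triangle, so 2E = 3·26 = 78, giving E = 39.
χ = V − E + F = 15 − 39 + 26 = 2.
For a closed orientable surface χ = 2 − 2g, so g = (2 − (2))/2 = 0.

0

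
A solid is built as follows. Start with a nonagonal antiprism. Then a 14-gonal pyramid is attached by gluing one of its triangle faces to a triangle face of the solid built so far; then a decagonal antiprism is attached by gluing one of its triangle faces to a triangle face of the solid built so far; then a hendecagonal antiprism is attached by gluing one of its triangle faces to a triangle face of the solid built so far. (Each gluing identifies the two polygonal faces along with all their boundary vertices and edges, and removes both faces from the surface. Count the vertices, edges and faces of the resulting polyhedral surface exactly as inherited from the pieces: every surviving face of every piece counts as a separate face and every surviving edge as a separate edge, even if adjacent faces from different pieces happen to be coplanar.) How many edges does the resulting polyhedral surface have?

A nonagonal antiprism: V=18, E=36, F=20.
Attach a 14-gonal pyramid (V=15, E=28, F=15) along a 3-gon: merge 3 vertices and 3 edges, delete both glued faces → V=30, E=61, F=33.
Attach a decagonal antiprism (V=20, E=40, F=22) along a 3-gon: merge 3 vertices and 3 edges, delete both glued faces → V=47, E=98, F=53.
Attach a hendecagonal antiprism (V=22, E=44, F=24) along a 3-gon: merge 3 vertices and 3 edges, delete both glued faces → V=66, E=139, F=75.
Check: V − E + F = 66 − 139 + 75 = 2.

139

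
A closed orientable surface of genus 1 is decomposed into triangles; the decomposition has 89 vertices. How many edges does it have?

χ = 2 − 2·1 = 0, and every face is a triangle so 3F = 2E.
V − E + F = 0 with E = 3F/2 gives 89 − (3/2 − 1)·F = 0, so F = 178 and E = 267.

267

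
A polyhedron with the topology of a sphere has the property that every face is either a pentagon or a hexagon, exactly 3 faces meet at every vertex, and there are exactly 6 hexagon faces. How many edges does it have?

48

Let x be the number of pentagons; then F = 6 + x.
Edge–face incidences: 2E = 6·6 + 5·x = 36 + 5x.
Every vertex has degree 3, so 3V = 2E.
Euler: V − E + F = 2 ⇒ (2E)/3 − E + (6 + x) = 2.
Multiply by 6: 2·(2E) − 3·(2E) + 6·(6 + x) = 12, i.e. 36 + 6x − (36 + 5x) = 12.
Collecting terms: x = 12.
Then 2E = 36 + 5·12 = 96, so E = 48, V = 2E/3 = 32, F = 6 + 12 = 18.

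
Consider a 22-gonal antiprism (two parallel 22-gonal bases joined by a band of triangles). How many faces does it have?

46

An antiprism on an n-gon has two n-gon caps and 2n triangles: V = 2·22 = 44, E = 4·22 = 88, F = 2·22 + 2 = 46.
Check: V − E + F = 44 − 88 + 46 = 2.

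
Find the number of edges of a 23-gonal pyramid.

46

A pyramid on an n-gon base has one n-gon and n triangles: V = 23 + 1 = 24, E = 2·23 = 46, F = 23 + 1 = 24.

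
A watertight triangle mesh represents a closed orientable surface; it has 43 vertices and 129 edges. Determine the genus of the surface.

1

Every face is a triangle and each edge borders two faces, so 3F = 2·129, giving F = 86.
χ = V − E + F = 43 − 129 + 86 = 0.
For a closed orientable surface χ = 2 − 2g, so g = (2 − (0))/2 = 1.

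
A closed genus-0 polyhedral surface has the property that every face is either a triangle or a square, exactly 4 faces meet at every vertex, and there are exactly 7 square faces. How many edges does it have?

Let x be the number of triangles; then F = 7 + x.
Edge–face incidences: 2E = 4·7 + 3·x = 28 + 3x.
Every vertex has degree 4, so 4V = 2E.
Euler: V − E + F = 2 ⇒ (2E)/4 − E + (7 + x) = 2.
Multiply by 8: 2·(2E) − 4·(2E) + 8·(7 + x) = 16, i.e. 56 + 8x − 2·(28 + 3x) = 16.
Collecting terms: 2x = 16, so x = 8.
Then 2E = 28 + 3·8 = 52, so E = 26, V = 2E/4 = 13, F = 7 + 8 = 15.

26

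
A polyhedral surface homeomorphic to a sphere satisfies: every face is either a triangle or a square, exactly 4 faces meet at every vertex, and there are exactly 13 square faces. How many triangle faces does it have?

Let x be the number of triangles; then F = 13 + x.
Edge–face incidences: 2E = 4·13 + 3·x = 52 + 3x.
Every vertex has degree 4, so 4V = 2E.
Euler: V − E + F = 2 ⇒ (2E)/4 − E + (13 + x) = 2.
Multiply by 8: 2·(2E) − 4·(2E) + 8·(13 + x) = 16, i.e. 104 + 8x − 2·(52 + 3x) = 16.
Collecting terms: 2x = 16, so x = 8.
Then 2E = 52 + 3·8 = 76, so E = 38, V = 2E/4 = 19, F = 13 + 8 = 21.

8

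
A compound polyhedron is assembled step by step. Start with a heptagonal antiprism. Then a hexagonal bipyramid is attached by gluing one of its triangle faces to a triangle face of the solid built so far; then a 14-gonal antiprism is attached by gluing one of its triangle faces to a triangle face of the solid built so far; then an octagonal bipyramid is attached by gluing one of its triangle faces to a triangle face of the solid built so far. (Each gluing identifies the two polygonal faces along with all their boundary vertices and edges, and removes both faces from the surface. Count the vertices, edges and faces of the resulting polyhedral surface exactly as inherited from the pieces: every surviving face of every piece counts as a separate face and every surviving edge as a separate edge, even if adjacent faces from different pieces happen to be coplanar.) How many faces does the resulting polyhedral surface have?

A heptagonal antiprism: V=14, E=28, F=16.
Attach a hexagonal bipyramid (V=8, E=18, F=12) along a 3-gon: merge 3 vertices and 3 edges, delete both glued faces → V=19, E=43, F=26.
Attach a 14-gonal antiprism (V=28, E=56, F=30) along a 3-gon: merge 3 vertices and 3 edges, delete both glued faces → V=44, E=96, F=54.
Attach an octagonal bipyramid (V=10, E=24, F=16) along a 3-gon: merge 3 vertices and 3 edges, delete both glued faces → V=51, E=117, F=68.
Check: V − E + F = 51 − 117 + 68 = 2.

68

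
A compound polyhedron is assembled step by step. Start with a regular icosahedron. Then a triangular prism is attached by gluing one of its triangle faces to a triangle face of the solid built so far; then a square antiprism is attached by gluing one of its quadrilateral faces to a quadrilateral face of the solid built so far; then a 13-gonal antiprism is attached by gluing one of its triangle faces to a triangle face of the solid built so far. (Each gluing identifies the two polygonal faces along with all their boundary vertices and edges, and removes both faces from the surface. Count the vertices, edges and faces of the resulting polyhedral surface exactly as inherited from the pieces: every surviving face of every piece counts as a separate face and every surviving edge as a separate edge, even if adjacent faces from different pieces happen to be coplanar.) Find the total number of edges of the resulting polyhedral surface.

97

A regular icosahedron: V=12, E=30, F=20.
Attach a triangular prism (V=6, E=9, F=5) along a 3-gon: merge 3 vertices and 3 edges, delete both glued faces → V=15, E=36, F=23.
Attach a square antiprism (V=8, E=16, F=10) along a 4-gon: merge 4 vertices and 4 edges, delete both glued faces → V=19, E=48, F=31.
Attach a 13-gonal antiprism (V=26, E=52, F=28) along a 3-gon: merge 3 vertices and 3 edges, delete both glued faces → V=42, E=97, F=57.
Check: V − E + F = 42 − 97 + 57 = 2.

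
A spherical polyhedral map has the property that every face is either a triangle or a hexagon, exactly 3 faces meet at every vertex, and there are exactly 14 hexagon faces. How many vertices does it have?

32

Let x be the number of triangles; then F = 14 + x.
Edge–face incidences: 2E = 6·14 + 3·x = 84 + 3x.
Every vertex has degree 3, so 3V = 2E.
Euler: V − E + F = 2 ⇒ (2E)/3 − E + (14 + x) = 2.
Multiply by 6: 2·(2E) − 3·(2E) + 6·(14 + x) = 12, i.e. 84 + 6x − (84 + 3x) = 12.
Collecting terms: 3x = 12, so x = 4.
Then 2E = 84 + 3·4 = 96, so E = 48, V = 2E/3 = 32, F = 14 + 4 = 18.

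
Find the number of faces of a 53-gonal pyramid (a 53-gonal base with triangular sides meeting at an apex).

A pyramid on an n-gon base has one n-gon and n triangles: V = 53 + 1 = 54, E = 2·53 = 106, F = 53 + 1 = 54.

54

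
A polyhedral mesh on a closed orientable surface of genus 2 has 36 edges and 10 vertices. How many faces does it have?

24

For a closed orientable surface of genus 2, χ = 2 − 2·2 = -2.
F = -2 − V + E = -2 − 10 + 36 = 24.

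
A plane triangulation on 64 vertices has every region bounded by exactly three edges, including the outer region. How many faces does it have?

In a plane triangulation 3F = 2E and V − E + F = 2, so F = 2V − 4 = 2·64 − 4 = 124.

124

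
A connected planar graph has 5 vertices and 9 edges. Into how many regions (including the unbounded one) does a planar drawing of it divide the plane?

Euler's formula for a connected plane graph: V − E + F = 2, so F = 2 − 5 + 9 = 6.

6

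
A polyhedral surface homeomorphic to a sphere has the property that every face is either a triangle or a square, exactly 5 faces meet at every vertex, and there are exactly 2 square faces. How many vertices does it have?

16

Let x be the number of triangles; then F = 2 + x.
Edge–face incidences: 2E = 4·2 + 3·x = 8 + 3x.
Every vertex has degree 5, so 5V = 2E.
Euler: V − E + F = 2 ⇒ (2E)/5 − E + (2 + x) = 2.
Multiply by 10: 2·(2E) − 5·(2E) + 10·(2 + x) = 20, i.e. 20 + 10x − 3·(8 + 3x) = 20.
Collecting terms: x − 4 = 20, so x = 24.
Then 2E = 8 + 3·24 = 80, so E = 40, V = 2E/5 = 16, F = 2 + 24 = 26.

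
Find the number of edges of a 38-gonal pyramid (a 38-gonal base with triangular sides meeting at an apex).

76

A pyramid on an n-gon base has one n-gon and n triangles: V = 38 + 1 = 39, E = 2·38 = 76, F = 38 + 1 = 39.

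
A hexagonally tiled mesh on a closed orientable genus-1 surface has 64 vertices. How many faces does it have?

32

χ = 2 − 2·1 = 0, and every face is a hexagon so 6F = 2E.
V − E + F = 0 with E = 6F/2 gives 64 − (6/2 − 1)·F = 0, so F = 32 and E = 96.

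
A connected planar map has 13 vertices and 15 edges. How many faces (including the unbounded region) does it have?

4

Euler's formula for a connected plane graph: V − E + F = 2, so F = 2 − 13 + 15 = 4.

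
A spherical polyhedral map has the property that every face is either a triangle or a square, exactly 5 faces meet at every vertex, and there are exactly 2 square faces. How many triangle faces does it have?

24

Let x be the number of triangles; then F = 2 + x.
Edge–face incidences: 2E = 4·2 + 3·x = 8 + 3x.
Every vertex has degree 5, so 5V = 2E.
Euler: V − E + F = 2 ⇒ (2E)/5 − E + (2 + x) = 2.
Multiply by 10: 2·(2E) − 5·(2E) + 10·(2 + x) = 20, i.e. 20 + 10x − 3·(8 + 3x) = 20.
Collecting terms: x − 4 = 20, so x = 24.
Then 2E = 8 + 3·24 = 80, so E = 40, V = 2E/5 = 16, F = 2 + 24 = 26.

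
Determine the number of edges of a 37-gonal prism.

111

A prism on an n-gon has two n-gon bases and n rectangular sides: V = 2·37 = 74, E = 3·37 = 111, F = 37 + 2 = 39.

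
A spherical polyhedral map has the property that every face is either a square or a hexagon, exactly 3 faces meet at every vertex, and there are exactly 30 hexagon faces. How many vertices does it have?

Let x be the number of squares; then F = 30 + x.
Edge–face incidences: 2E = 6·30 + 4·x = 180 + 4x.
Every vertex has degree 3, so 3V = 2E.
Euler: V − E + F = 2 ⇒ (2E)/3 − E + (30 + x) = 2.
Multiply by 6: 2·(2E) − 3·(2E) + 6·(30 + x) = 12, i.e. 180 + 6x − (180 + 4x) = 12.
Collecting terms: 2x = 12, so x = 6.
Then 2E = 180 + 4·6 = 204, so E = 102, V = 2E/3 = 68, F = 30 + 6 = 36.

68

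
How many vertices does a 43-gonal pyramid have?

44

A pyramid on an n-gon base has one n-gon and n triangles: V = 43 + 1 = 44, E = 2·43 = 86, F = 43 + 1 = 44.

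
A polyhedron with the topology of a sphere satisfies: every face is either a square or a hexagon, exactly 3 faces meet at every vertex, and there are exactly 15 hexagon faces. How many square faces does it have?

Let x be the number of squares; then F = 15 + x.
Edge–face incidences: 2E = 6·15 + 4·x = 90 + 4x.
Every vertex has degree 3, so 3V = 2E.
Euler: V − E + F = 2 ⇒ (2E)/3 − E + (15 + x) = 2.
Multiply by 6: 2·(2E) − 3·(2E) + 6·(15 + x) = 12, i.e. 90 + 6x − (90 + 4x) = 12.
Collecting terms: 2x = 12, so x = 6.
Then 2E = 90 + 4·6 = 114, so E = 57, V = 2E/3 = 38, F = 15 + 6 = 21.

6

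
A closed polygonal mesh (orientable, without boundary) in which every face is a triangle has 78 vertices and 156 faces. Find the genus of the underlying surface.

Every face is a triangle, so 2E = 3·156 = 468, giving E = 234.
χ = V − E + F = 78 − 234 + 156 = 0.
For a closed orientable surface χ = 2 − 2g, so g = (2 − (0))/2 = 1.

1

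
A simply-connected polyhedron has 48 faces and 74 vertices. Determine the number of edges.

120

Here V − E + F = 2.
E = V + F − (2) = 74 + 48 − (2) = 120.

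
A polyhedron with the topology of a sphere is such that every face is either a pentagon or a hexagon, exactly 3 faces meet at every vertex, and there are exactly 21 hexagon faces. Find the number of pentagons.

12

Let x be the number of pentagons; then F = 21 + x.
Edge–face incidences: 2E = 6·21 + 5·x = 126 + 5x.
Every vertex has degree 3, so 3V = 2E.
Euler: V − E + F = 2 ⇒ (2E)/3 − E + (21 + x) = 2.
Multiply by 6: 2·(2E) − 3·(2E) + 6·(21 + x) = 12, i.e. 126 + 6x − (126 + 5x) = 12.
Collecting terms: x = 12.
Then 2E = 126 + 5·12 = 186, so E = 93, V = 2E/3 = 62, F = 21 + 12 = 33.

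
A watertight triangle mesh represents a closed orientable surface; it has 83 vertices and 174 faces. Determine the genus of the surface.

3

Every face is a triangle, so 2E = 3·174 = 522, giving E = 261.
χ = V − E + F = 83 − 261 + 174 = -4.
For a closed orientable surface χ = 2 − 2g, so g = (2 − (-4))/2 = 3.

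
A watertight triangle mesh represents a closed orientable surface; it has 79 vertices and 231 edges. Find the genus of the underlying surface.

Every face is a triangle and each edge borders two faces, so 3F = 2·231, giving F = 154.
χ = V − E + F = 79 − 231 + 154 = 2.
For a closed orientable surface χ = 2 − 2g, so g = (2 − (2))/2 = 0.

0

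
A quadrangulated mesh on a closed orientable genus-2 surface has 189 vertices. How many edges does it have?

382

χ = 2 − 2·2 = -2, and every face is a square so 4F = 2E.
V − E + F = -2 with E = 4F/2 gives 189 − (4/2 − 1)·F = -2, so F = 191 and E = 382.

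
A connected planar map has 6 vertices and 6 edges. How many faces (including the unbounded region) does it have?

Euler's formula for a connected plane graph: V − E + F = 2, so F = 2 − 6 + 6 = 2.

2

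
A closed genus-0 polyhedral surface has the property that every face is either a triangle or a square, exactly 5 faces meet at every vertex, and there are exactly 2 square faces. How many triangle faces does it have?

Let x be the number of triangles; then F = 2 + x.
Edge–face incidences: 2E = 4·2 + 3·x = 8 + 3x.
Every vertex has degree 5, so 5V = 2E.
Euler: V − E + F = 2 ⇒ (2E)/5 − E + (2 + x) = 2.
Multiply by 10: 2·(2E) − 5·(2E) + 10·(2 + x) = 20, i.e. 20 + 10x − 3·(8 + 3x) = 20.
Collecting terms: x − 4 = 20, so x = 24.
Then 2E = 8 + 3·24 = 80, so E = 40, V = 2E/5 = 16, F = 2 + 24 = 26.

24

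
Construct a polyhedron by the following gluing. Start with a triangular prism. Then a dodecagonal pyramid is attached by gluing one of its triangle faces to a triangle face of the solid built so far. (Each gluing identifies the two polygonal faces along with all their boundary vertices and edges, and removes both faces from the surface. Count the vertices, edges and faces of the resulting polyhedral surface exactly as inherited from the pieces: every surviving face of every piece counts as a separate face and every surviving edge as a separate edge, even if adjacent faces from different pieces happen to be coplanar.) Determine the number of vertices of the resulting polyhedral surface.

16

A triangular prism: V=6, E=9, F=5.
Attach a dodecagonal pyramid (V=13, E=24, F=13) along a 3-gon: merge 3 vertices and 3 edges, delete both glued faces → V=16, E=30, F=16.
Check: V − E + F = 16 − 30 + 16 = 2.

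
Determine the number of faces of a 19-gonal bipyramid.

38

A bipyramid over an n-gon has 2n triangular faces and n + 2 vertices: V = 19 + 2 = 21, E = 3·19 = 57, F = 2·19 = 38.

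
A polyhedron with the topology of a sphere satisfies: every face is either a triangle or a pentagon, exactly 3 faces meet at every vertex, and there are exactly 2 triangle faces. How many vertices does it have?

Let x be the number of pentagons; then F = 2 + x.
Edge–face incidences: 2E = 3·2 + 5·x = 6 + 5x.
Every vertex has degree 3, so 3V = 2E.
Euler: V − E + F = 2 ⇒ (2E)/3 − E + (2 + x) = 2.
Multiply by 6: 2·(2E) − 3·(2E) + 6·(2 + x) = 12, i.e. 12 + 6x − (6 + 5x) = 12.
Collecting terms: x + 6 = 12, so x = 6.
Then 2E = 6 + 5·6 = 36, so E = 18, V = 2E/3 = 12, F = 2 + 6 = 8.

12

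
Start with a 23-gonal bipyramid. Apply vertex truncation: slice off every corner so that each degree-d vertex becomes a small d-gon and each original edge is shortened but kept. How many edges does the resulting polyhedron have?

The base solid has V = 25, E = 69, F = 46.
Truncation replaces each original edge-end by a new vertex, so V′ = 2E = 138.
Each original edge survives, and each old vertex of degree d contributes d new edges; summing degrees gives Σd = 2E, so E′ = E + 2E = 3E = 207.
Each original face survives and each original vertex becomes one new face: F′ = F + V = 71.

207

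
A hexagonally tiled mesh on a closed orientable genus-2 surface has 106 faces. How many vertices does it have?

210

χ = 2 − 2·2 = -2, and every face is a hexagon so 6F = 2E.
E = 6·106/2 = 318. Then V = -2 + E − F = -2 + 318 − 106 = 210.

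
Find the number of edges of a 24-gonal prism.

A prism on an n-gon has two n-gon bases and n rectangular sides: V = 2·24 = 48, E = 3·24 = 72, F = 24 + 2 = 26.

72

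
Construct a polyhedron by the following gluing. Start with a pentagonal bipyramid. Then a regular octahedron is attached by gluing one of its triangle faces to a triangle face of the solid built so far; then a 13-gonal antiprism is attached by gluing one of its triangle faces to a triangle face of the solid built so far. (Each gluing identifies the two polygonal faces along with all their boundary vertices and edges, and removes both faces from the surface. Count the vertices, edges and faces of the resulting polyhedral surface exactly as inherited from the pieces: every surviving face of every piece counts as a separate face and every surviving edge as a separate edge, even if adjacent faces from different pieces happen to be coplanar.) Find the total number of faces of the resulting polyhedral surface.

A pentagonal bipyramid: V=7, E=15, F=10.
Attach a regular octahedron (V=6, E=12, F=8) along a 3-gon: merge 3 vertices and 3 edges, delete both glued faces → V=10, E=24, F=16.
Attach a 13-gonal antiprism (V=26, E=52, F=28) along a 3-gon: merge 3 vertices and 3 edges, delete both glued faces → V=33, E=73, F=42.
Check: V − E + F = 33 − 73 + 42 = 2.

42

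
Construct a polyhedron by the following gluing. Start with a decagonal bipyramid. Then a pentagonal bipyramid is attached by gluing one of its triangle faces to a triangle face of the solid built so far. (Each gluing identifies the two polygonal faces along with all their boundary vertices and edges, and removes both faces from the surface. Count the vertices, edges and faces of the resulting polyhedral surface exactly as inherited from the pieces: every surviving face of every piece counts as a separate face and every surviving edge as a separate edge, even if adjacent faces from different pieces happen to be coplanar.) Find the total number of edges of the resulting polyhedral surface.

A decagonal bipyramid: V=12, E=30, F=20.
Attach a pentagonal bipyramid (V=7, E=15, F=10) along a 3-gon: merge 3 vertices and 3 edges, delete both glued faces → V=16, E=42, F=28.
Check: V − E + F = 16 − 42 + 28 = 2.

42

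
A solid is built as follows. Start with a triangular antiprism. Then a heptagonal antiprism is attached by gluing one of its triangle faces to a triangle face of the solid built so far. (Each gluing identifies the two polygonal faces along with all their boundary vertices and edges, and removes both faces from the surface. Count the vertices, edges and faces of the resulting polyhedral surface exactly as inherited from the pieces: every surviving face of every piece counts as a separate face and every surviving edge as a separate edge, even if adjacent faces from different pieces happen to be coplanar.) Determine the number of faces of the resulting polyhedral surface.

22

A triangular antiprism: V=6, E=12, F=8.
Attach a heptagonal antiprism (V=14, E=28, F=16) along a 3-gon: merge 3 vertices and 3 edges, delete both glued faces → V=17, E=37, F=22.
Check: V − E + F = 17 − 37 + 22 = 2.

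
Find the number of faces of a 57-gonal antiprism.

116

An antiprism on an n-gon has two n-gon caps and 2n triangles: V = 2·57 = 114, E = 4·57 = 228, F = 2·57 + 2 = 116.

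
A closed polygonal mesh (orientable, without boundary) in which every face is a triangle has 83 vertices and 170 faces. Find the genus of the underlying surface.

2

Every face is a triangle, so 2E = 3·170 = 510, giving E = 255.
χ = V − E + F = 83 − 255 + 170 = -2.
For a closed orientable surface χ = 2 − 2g, so g = (2 − (-2))/2 = 2.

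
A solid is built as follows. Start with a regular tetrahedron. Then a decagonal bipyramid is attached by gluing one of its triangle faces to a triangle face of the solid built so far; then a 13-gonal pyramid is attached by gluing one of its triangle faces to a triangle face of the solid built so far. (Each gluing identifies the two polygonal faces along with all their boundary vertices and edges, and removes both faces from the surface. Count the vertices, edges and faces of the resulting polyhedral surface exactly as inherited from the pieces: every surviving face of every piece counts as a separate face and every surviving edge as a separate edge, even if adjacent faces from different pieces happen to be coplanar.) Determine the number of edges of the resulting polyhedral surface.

A regular tetrahedron: V=4, E=6, F=4.
Attach a decagonal bipyramid (V=12, E=30, F=20) along a 3-gon: merge 3 vertices and 3 edges, delete both glued faces → V=13, E=33, F=22.
Attach a 13-gonal pyramid (V=14, E=26, F=14) along a 3-gon: merge 3 vertices and 3 edges, delete both glued faces → V=24, E=56, F=34.
Check: V − E + F = 24 − 56 + 34 = 2.

56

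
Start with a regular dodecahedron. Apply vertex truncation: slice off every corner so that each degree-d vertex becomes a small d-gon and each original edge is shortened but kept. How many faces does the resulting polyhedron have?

32

The base solid has V = 20, E = 30, F = 12.
Truncation replaces each original edge-end by a new vertex, so V′ = 2E = 60.
Each original edge survives, and each old vertex of degree d contributes d new edges; summing degrees gives Σd = 2E, so E′ = E + 2E = 3E = 90.
Each original face survives and each original vertex becomes one new face: F′ = F + V = 32.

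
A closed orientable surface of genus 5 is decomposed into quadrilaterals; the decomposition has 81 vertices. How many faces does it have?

89

χ = 2 − 2·5 = -8, and every face is a square so 4F = 2E.
V − E + F = -8 with E = 4F/2 gives 81 − (4/2 − 1)·F = -8, so F = 89 and E = 178.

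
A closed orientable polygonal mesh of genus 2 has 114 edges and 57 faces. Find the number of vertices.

For a closed orientable surface of genus 2, χ = 2 − 2·2 = -2.
V = -2 + E − F = -2 + 114 − 57 = 55.

55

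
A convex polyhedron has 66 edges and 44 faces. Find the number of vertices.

24

Here V − E + F = 2.
V = 2 + E − F = 2 + 66 − 44 = 24.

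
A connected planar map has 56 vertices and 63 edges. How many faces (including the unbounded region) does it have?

9

Euler's formula for a connected plane graph: V − E + F = 2, so F = 2 − 56 + 63 = 9.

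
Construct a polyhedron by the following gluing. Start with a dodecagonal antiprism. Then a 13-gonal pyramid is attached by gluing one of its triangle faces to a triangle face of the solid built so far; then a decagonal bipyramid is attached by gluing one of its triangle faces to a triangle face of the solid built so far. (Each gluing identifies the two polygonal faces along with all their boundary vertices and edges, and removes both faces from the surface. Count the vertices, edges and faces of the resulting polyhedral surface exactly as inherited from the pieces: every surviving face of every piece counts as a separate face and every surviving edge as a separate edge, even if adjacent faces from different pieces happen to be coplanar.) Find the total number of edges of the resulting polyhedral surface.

98

A dodecagonal antiprism: V=24, E=48, F=26.
Attach a 13-gonal pyramid (V=14, E=26, F=14) along a 3-gon: merge 3 vertices and 3 edges, delete both glued faces → V=35, E=71, F=38.
Attach a decagonal bipyramid (V=12, E=30, F=20) along a 3-gon: merge 3 vertices and 3 edges, delete both glued faces → V=44, E=98, F=56.
Check: V − E + F = 44 − 98 + 56 = 2.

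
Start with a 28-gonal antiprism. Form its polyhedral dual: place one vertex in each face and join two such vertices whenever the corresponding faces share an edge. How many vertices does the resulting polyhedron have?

The base solid has V = 56, E = 112, F = 58.
The dual swaps V and F and preserves E: V′ = F = 58, E′ = E = 112, F′ = V = 56.

58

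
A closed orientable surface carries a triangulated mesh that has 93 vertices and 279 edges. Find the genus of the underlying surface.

Every face is a triangle and each edge borders two faces, so 3F = 2·279, giving F = 186.
χ = V − E + F = 93 − 279 + 186 = 0.
For a closed orientable surface χ = 2 − 2g, so g = (2 − (0))/2 = 1.

1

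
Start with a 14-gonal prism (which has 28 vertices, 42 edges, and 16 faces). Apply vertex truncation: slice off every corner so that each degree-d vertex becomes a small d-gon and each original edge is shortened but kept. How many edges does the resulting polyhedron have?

126

Truncation replaces each original edge-end by a new vertex, so V′ = 2E = 84.
Each original edge survives, and each old vertex of degree d contributes d new edges; summing degrees gives Σd = 2E, so E′ = E + 2E = 3E = 126.
Each original face survives and each original vertex becomes one new face: F′ = F + V = 44.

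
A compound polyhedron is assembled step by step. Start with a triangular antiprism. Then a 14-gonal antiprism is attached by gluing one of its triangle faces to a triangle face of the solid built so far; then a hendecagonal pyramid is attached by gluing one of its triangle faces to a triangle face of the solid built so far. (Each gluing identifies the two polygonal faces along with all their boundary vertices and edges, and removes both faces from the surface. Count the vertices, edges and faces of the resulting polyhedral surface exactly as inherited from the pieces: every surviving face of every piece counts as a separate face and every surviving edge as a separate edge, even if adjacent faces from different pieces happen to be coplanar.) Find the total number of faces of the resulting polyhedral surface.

A triangular antiprism: V=6, E=12, F=8.
Attach a 14-gonal antiprism (V=28, E=56, F=30) along a 3-gon: merge 3 vertices and 3 edges, delete both glued faces → V=31, E=65, F=36.
Attach a hendecagonal pyramid (V=12, E=22, F=12) along a 3-gon: merge 3 vertices and 3 edges, delete both glued faces → V=40, E=84, F=46.
Check: V − E + F = 40 − 84 + 46 = 2.

46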